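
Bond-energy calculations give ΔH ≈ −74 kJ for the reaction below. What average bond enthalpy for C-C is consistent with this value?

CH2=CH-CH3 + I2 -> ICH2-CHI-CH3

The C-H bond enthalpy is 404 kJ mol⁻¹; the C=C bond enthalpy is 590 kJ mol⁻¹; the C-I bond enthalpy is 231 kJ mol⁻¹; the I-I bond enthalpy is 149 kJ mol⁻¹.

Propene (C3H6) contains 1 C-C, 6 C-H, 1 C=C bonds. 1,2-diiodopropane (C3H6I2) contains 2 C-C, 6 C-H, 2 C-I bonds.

Let D be the C-C bond energy.
Σ(broken) = 1×D + 6×404 + 1×590 + 1×149 = 3163 + D
Σ(formed) = 2×D + 6×404 + 2×231 = 2886 + 2D
ΔH = Σ(broken) − Σ(formed) = (3163 + D) − (2886 + 2D) = +277 − D
Setting this equal to −74 kJ gives D = 351 kJ/mol.

D(C-C) ≈ 351 kJ/mol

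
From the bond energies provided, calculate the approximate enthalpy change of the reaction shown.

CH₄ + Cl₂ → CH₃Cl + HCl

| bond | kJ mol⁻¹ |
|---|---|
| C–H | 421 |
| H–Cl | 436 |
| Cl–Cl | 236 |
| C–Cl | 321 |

ΔH ≈ −100 kJ

Bonds broken (reactants):
  C–H: 4 × 421 = 1684
  Cl–Cl: 1 × 236 = 236
  Σ(broken) = 1920 kJ
Bonds formed (products):
  C–Cl: 1 × 321 = 321
  C–H: 3 × 421 = 1263
  H–Cl: 1 × 436 = 436
  Σ(formed) = 2020 kJ
ΔH = Σ(broken) − Σ(formed) = 1920 − 2020 = −100 kJ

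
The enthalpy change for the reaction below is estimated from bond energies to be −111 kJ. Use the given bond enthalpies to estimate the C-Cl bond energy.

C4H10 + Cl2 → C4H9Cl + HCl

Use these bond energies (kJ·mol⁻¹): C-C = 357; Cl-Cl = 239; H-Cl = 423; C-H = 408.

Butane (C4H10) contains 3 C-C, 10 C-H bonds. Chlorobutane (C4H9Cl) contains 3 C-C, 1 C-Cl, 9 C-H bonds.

D(C-Cl) ≈ 335 kJ/mol

Let D be the C-Cl bond energy.
Σ(broken) = 3×357 + 10×408 + 1×239 = 5390
Σ(formed) = 3×357 + 1×D + 9×408 + 1×423 = 5166 + D
ΔH = Σ(broken) − Σ(formed) = (5390) − (5166 + D) = +224 − D
Setting this equal to −111 kJ gives D = 335 kJ/mol.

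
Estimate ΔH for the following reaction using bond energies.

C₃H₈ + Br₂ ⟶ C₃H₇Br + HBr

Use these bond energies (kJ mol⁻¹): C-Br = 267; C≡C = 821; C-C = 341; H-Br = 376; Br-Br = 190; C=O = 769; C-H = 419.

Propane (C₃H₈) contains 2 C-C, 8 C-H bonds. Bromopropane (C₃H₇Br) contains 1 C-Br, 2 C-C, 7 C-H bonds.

Bonds broken (reactants):
  Br-Br: 1 × 190 = 190
  C-C: 2 × 341 = 682
  C-H: 8 × 419 = 3352
  Σ(broken) = 4224 kJ
Bonds formed (products):
  C-Br: 1 × 267 = 267
  C-C: 2 × 341 = 682
  C-H: 7 × 419 = 2933
  H-Br: 1 × 376 = 376
  Σ(formed) = 4258 kJ
ΔH = Σ(broken) − Σ(formed) = 4224 − 4258 = −34 kJ

ΔH ≈ −34 kJ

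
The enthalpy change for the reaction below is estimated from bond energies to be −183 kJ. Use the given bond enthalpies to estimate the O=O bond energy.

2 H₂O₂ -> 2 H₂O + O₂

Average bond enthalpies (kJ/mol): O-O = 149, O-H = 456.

Let D be the O=O bond energy.
Σ(broken) = 4×456 + 2×149 = 2122
Σ(formed) = 4×456 + 1×D = 1824 + D
ΔH = Σ(broken) − Σ(formed) = (2122) − (1824 + D) = +298 − D
Setting this equal to −183 kJ gives D = 481 kJ/mol.

D(O=O) ≈ 481 kJ/mol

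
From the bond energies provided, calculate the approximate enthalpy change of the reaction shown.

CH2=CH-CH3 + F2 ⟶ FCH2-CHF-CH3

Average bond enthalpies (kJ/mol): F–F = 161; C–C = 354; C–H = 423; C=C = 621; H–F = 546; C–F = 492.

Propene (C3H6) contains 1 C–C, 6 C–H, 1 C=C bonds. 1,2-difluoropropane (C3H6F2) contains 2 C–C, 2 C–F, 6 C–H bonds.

Bonds broken (reactants):
  C–C: 1 × 354 = 354
  C–H: 6 × 423 = 2538
  C=C: 1 × 621 = 621
  F–F: 1 × 161 = 161
  Σ(broken) = 3674 kJ
Bonds formed (products):
  C–C: 2 × 354 = 708
  C–F: 2 × 492 = 984
  C–H: 6 × 423 = 2538
  Σ(formed) = 4230 kJ
ΔH = Σ(broken) − Σ(formed) = 3674 − 4230 = −556 kJ

ΔH ≈ −556 kJ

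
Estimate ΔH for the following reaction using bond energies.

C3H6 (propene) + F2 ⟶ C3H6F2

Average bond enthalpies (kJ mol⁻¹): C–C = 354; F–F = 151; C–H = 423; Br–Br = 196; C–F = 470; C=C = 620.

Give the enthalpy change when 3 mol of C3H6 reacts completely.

ΔH = −1569 kJ

Bonds broken (reactants):
  C–C: 1 × 354 = 354
  C–H: 6 × 423 = 2538
  C=C: 1 × 620 = 620
  F–F: 1 × 151 = 151
  Σ(broken) = 3663 kJ
Bonds formed (products):
  C–C: 2 × 354 = 708
  C–F: 2 × 470 = 940
  C–H: 6 × 423 = 2538
  Σ(formed) = 4186 kJ
ΔH = Σ(broken) − Σ(formed) = 3663 − 4186 = −523 kJ
For 3× the reaction as written: 3 × (−523) = −1569 kJ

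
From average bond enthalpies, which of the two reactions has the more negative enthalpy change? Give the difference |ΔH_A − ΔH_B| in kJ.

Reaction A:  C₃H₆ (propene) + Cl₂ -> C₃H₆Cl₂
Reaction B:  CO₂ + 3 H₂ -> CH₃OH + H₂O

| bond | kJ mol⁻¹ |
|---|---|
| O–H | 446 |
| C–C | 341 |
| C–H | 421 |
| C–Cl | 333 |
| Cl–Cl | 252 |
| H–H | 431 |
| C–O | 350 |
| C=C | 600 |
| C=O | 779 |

Reaction A, by 55 kJ

Reaction A:
  Bonds broken (reactants):
    C–C: 1 × 341 = 341
    C–H: 6 × 421 = 2526
    C=C: 1 × 600 = 600
    Cl–Cl: 1 × 252 = 252
    Σ(broken) = 3719 kJ
  Bonds formed (products):
    C–C: 2 × 341 = 682
    C–Cl: 2 × 333 = 666
    C–H: 6 × 421 = 2526
    Σ(formed) = 3874 kJ
  ΔH_A = 3719 − 3874 = −155 kJ
Reaction B:
  Bonds broken (reactants):
    C=O: 2 × 779 = 1558
    H–H: 3 × 431 = 1293
    Σ(broken) = 2851 kJ
  Bonds formed (products):
    C–H: 3 × 421 = 1263
    C–O: 1 × 350 = 350
    O–H: 3 × 446 = 1338
    Σ(formed) = 2951 kJ
  ΔH_B = 2851 − 2951 = −100 kJ
ΔH_A − ΔH_B = −55 kJ, so reaction A has the more negative ΔH; |ΔH_A − ΔH_B| = 55 kJ.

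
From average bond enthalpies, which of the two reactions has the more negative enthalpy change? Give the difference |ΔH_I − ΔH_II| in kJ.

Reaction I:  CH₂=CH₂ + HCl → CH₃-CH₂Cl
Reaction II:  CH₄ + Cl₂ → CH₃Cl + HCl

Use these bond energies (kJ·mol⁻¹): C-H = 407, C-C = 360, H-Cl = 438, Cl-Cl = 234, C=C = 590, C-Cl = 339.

Reaction I:
  Bonds broken (reactants):
    C-H: 4 × 407 = 1628
    C=C: 1 × 590 = 590
    H-Cl: 1 × 438 = 438
    Σ(broken) = 2656 kJ
  Bonds formed (products):
    C-C: 1 × 360 = 360
    C-Cl: 1 × 339 = 339
    C-H: 5 × 407 = 2035
    Σ(formed) = 2734 kJ
  ΔH_I = 2656 − 2734 = −78 kJ
Reaction II:
  Bonds broken (reactants):
    C-H: 4 × 407 = 1628
    Cl-Cl: 1 × 234 = 234
    Σ(broken) = 1862 kJ
  Bonds formed (products):
    C-Cl: 1 × 339 = 339
    C-H: 3 × 407 = 1221
    H-Cl: 1 × 438 = 438
    Σ(formed) = 1998 kJ
  ΔH_II = 1862 − 1998 = −136 kJ
ΔH_I − ΔH_II = +58 kJ, so reaction II has the more negative ΔH; |ΔH_I − ΔH_II| = 58 kJ.

Reaction II, by 58 kJ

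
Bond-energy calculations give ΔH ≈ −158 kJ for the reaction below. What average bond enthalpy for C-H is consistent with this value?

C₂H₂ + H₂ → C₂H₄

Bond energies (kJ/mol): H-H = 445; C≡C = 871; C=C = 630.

Let D be the C-H bond energy.
Σ(broken) = 1×871 + 2×D + 1×445 = 1316 + 2D
Σ(formed) = 4×D + 1×630 = 630 + 4D
ΔH = Σ(broken) − Σ(formed) = (1316 + 2D) − (630 + 4D) = +686 − 2D
Setting this equal to −158 kJ gives 2D = 844, so D = 422 kJ/mol.

D(C-H) ≈ 422 kJ/mol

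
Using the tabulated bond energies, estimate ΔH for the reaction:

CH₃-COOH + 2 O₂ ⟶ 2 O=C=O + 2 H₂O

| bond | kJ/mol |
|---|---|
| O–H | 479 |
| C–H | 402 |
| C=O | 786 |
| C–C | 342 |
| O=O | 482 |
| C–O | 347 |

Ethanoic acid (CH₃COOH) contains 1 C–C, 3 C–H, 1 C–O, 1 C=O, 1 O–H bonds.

ΔH ≈ −936 kJ

Bonds broken (reactants):
  C–C: 1 × 342 = 342
  C–H: 3 × 402 = 1206
  C–O: 1 × 347 = 347
  C=O: 1 × 786 = 786
  O–H: 1 × 479 = 479
  O=O: 2 × 482 = 964
  Σ(broken) = 4124 kJ
Bonds formed (products):
  C=O: 4 × 786 = 3144
  O–H: 4 × 479 = 1916
  Σ(formed) = 5060 kJ
ΔH = Σ(broken) − Σ(formed) = 4124 − 5060 = −936 kJ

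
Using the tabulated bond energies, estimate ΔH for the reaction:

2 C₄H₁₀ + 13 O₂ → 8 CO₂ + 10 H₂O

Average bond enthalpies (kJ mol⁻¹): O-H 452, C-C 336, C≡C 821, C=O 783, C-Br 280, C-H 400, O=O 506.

ΔH ≈ −4974 kJ

Bonds broken (reactants):
  C-C: 6 × 336 = 2016
  C-H: 20 × 400 = 8000
  O=O: 13 × 506 = 6578
  Σ(broken) = 16594 kJ
Bonds formed (products):
  C=O: 16 × 783 = 12528
  O-H: 20 × 452 = 9040
  Σ(formed) = 21568 kJ
ΔH = Σ(broken) − Σ(formed) = 16594 − 21568 = −4974 kJ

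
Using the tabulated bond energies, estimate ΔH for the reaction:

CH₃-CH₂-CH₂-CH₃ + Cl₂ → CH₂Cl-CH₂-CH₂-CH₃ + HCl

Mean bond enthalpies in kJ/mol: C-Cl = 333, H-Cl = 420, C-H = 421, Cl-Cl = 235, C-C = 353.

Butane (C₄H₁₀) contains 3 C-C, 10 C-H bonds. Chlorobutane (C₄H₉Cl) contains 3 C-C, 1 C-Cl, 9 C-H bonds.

Bonds broken (reactants):
  C-C: 3 × 353 = 1059
  C-H: 10 × 421 = 4210
  Cl-Cl: 1 × 235 = 235
  Σ(broken) = 5504 kJ
Bonds formed (products):
  C-C: 3 × 353 = 1059
  C-Cl: 1 × 333 = 333
  C-H: 9 × 421 = 3789
  H-Cl: 1 × 420 = 420
  Σ(formed) = 5601 kJ
ΔH = Σ(broken) − Σ(formed) = 5504 − 5601 = −97 kJ

ΔH ≈ −97 kJ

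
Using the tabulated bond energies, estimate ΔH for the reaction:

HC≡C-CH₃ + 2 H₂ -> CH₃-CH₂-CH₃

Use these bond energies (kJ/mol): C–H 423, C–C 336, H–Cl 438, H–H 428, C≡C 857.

Bonds broken (reactants):
  C≡C: 1 × 857 = 857
  C–C: 1 × 336 = 336
  C–H: 4 × 423 = 1692
  H–H: 2 × 428 = 856
  Σ(broken) = 3741 kJ
Bonds formed (products):
  C–C: 2 × 336 = 672
  C–H: 8 × 423 = 3384
  Σ(formed) = 4056 kJ
ΔH = Σ(broken) − Σ(formed) = 3741 − 4056 = −315 kJ

ΔH ≈ −315 kJ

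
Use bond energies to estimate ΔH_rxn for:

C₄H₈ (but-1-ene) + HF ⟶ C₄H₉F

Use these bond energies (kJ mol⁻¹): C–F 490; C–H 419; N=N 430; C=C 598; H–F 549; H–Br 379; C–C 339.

Bonds broken (reactants):
  C–C: 2 × 339 = 678
  C–H: 8 × 419 = 3352
  C=C: 1 × 598 = 598
  H–F: 1 × 549 = 549
  Σ(broken) = 5177 kJ
Bonds formed (products):
  C–C: 3 × 339 = 1017
  C–F: 1 × 490 = 490
  C–H: 9 × 419 = 3771
  Σ(formed) = 5278 kJ
ΔH = Σ(broken) − Σ(formed) = 5177 − 5278 = −101 kJ

ΔH ≈ −101 kJ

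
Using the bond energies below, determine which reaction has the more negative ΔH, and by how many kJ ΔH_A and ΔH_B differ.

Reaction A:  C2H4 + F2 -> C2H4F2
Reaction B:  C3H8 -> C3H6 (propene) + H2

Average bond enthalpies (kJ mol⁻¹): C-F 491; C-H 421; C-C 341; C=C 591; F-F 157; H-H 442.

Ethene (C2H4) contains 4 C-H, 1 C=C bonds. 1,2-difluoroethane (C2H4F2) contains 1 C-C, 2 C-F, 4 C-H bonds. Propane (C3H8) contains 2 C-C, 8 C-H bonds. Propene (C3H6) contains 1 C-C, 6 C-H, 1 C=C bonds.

Reaction A:
  Bonds broken (reactants):
    C-H: 4 × 421 = 1684
    C=C: 1 × 591 = 591
    F-F: 1 × 157 = 157
    Σ(broken) = 2432 kJ
  Bonds formed (products):
    C-C: 1 × 341 = 341
    C-F: 2 × 491 = 982
    C-H: 4 × 421 = 1684
    Σ(formed) = 3007 kJ
  ΔH_A = 2432 − 3007 = −575 kJ
Reaction B:
  Bonds broken (reactants):
    C-C: 2 × 341 = 682
    C-H: 8 × 421 = 3368
    Σ(broken) = 4050 kJ
  Bonds formed (products):
    C-C: 1 × 341 = 341
    C-H: 6 × 421 = 2526
    C=C: 1 × 591 = 591
    H-H: 1 × 442 = 442
    Σ(formed) = 3900 kJ
  ΔH_B = 4050 − 3900 = +150 kJ
ΔH_A − ΔH_B = −725 kJ, so reaction A has the more negative ΔH; |ΔH_A − ΔH_B| = 725 kJ.

Reaction A, by 725 kJ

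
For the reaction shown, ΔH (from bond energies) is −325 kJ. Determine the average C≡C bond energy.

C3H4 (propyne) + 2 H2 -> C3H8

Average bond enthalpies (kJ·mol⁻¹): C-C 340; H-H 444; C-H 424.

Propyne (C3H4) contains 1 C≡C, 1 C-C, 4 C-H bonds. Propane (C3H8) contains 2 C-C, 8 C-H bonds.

D(C≡C) ≈ 823 kJ/mol

Let D be the C≡C bond energy.
Σ(broken) = 1×D + 1×340 + 4×424 + 2×444 = 2924 + D
Σ(formed) = 2×340 + 8×424 = 4072
ΔH = Σ(broken) − Σ(formed) = (2924 + D) − (4072) = −1148 + D
Setting this equal to −325 kJ gives D = 823 kJ/mol.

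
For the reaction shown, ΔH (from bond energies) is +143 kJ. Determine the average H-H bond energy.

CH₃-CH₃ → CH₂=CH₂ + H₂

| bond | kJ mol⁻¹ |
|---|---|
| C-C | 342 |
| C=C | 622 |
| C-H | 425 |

Let D be the H-H bond energy.
Σ(broken) = 1×342 + 6×425 = 2892
Σ(formed) = 4×425 + 1×622 + 1×D = 2322 + D
ΔH = Σ(broken) − Σ(formed) = (2892) − (2322 + D) = +570 − D
Setting this equal to +143 kJ gives D = 427 kJ/mol.

D(H-H) ≈ 427 kJ/mol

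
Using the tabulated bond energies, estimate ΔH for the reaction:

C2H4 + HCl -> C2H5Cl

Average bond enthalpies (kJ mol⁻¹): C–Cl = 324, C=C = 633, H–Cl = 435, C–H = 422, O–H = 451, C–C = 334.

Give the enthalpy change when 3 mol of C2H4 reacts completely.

Bonds broken (reactants):
  C–H: 4 × 422 = 1688
  C=C: 1 × 633 = 633
  H–Cl: 1 × 435 = 435
  Σ(broken) = 2756 kJ
Bonds formed (products):
  C–C: 1 × 334 = 334
  C–Cl: 1 × 324 = 324
  C–H: 5 × 422 = 2110
  Σ(formed) = 2768 kJ
ΔH = Σ(broken) − Σ(formed) = 2756 − 2768 = −12 kJ
For 3× the reaction as written: 3 × (−12) = −36 kJ

ΔH = −36 kJ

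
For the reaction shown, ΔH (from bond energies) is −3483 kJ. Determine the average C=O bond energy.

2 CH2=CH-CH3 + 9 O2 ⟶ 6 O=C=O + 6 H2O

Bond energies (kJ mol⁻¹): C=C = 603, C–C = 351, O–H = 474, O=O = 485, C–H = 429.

Let D be the C=O bond energy.
Σ(broken) = 2×351 + 12×429 + 2×603 + 9×485 = 11421
Σ(formed) = 12×D + 12×474 = 5688 + 12D
ΔH = Σ(broken) − Σ(formed) = (11421) − (5688 + 12D) = +5733 − 12D
Setting this equal to −3483 kJ gives 12D = 9216, so D = 768 kJ/mol.

D(C=O) ≈ 768 kJ/mol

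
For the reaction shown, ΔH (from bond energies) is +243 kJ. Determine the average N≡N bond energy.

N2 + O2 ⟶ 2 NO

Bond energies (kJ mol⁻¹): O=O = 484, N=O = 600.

Let D be the N≡N bond energy.
Σ(broken) = 1×D + 1×484 = 484 + D
Σ(formed) = 2×600 = 1200
ΔH = Σ(broken) − Σ(formed) = (484 + D) − (1200) = −716 + D
Setting this equal to +243 kJ gives D = 959 kJ/mol.

D(N≡N) ≈ 959 kJ/mol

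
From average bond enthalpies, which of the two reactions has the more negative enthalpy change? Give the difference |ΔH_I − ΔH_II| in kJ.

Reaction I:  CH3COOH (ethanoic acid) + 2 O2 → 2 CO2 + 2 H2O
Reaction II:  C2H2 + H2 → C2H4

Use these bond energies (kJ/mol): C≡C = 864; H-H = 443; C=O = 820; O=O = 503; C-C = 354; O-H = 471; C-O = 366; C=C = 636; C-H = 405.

Reaction I:
  Bonds broken (reactants):
    C-C: 1 × 354 = 354
    C-H: 3 × 405 = 1215
    C-O: 1 × 366 = 366
    C=O: 1 × 820 = 820
    O-H: 1 × 471 = 471
    O=O: 2 × 503 = 1006
    Σ(broken) = 4232 kJ
  Bonds formed (products):
    C=O: 4 × 820 = 3280
    O-H: 4 × 471 = 1884
    Σ(formed) = 5164 kJ
  ΔH_I = 4232 − 5164 = −932 kJ
Reaction II:
  Bonds broken (reactants):
    C≡C: 1 × 864 = 864
    C-H: 2 × 405 = 810
    H-H: 1 × 443 = 443
    Σ(broken) = 2117 kJ
  Bonds formed (products):
    C-H: 4 × 405 = 1620
    C=C: 1 × 636 = 636
    Σ(formed) = 2256 kJ
  ΔH_II = 2117 − 2256 = −139 kJ
ΔH_I − ΔH_II = −793 kJ, so reaction I has the more negative ΔH; |ΔH_I − ΔH_II| = 793 kJ.

Reaction I, by 793 kJ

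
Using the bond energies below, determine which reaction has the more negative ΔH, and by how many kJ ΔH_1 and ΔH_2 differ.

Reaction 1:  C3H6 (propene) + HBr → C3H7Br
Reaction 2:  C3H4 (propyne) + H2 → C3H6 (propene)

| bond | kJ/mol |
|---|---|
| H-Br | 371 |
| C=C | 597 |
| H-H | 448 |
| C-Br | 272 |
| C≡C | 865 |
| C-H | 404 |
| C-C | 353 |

Reaction 2, by 31 kJ

Reaction 1:
  Bonds broken (reactants):
    C-C: 1 × 353 = 353
    C-H: 6 × 404 = 2424
    C=C: 1 × 597 = 597
    H-Br: 1 × 371 = 371
    Σ(broken) = 3745 kJ
  Bonds formed (products):
    C-Br: 1 × 272 = 272
    C-C: 2 × 353 = 706
    C-H: 7 × 404 = 2828
    Σ(formed) = 3806 kJ
  ΔH_1 = 3745 − 3806 = −61 kJ
Reaction 2:
  Bonds broken (reactants):
    C≡C: 1 × 865 = 865
    C-C: 1 × 353 = 353
    C-H: 4 × 404 = 1616
    H-H: 1 × 448 = 448
    Σ(broken) = 3282 kJ
  Bonds formed (products):
    C-C: 1 × 353 = 353
    C-H: 6 × 404 = 2424
    C=C: 1 × 597 = 597
    Σ(formed) = 3374 kJ
  ΔH_2 = 3282 − 3374 = −92 kJ
ΔH_1 − ΔH_2 = +31 kJ, so reaction 2 has the more negative ΔH; |ΔH_1 − ΔH_2| = 31 kJ.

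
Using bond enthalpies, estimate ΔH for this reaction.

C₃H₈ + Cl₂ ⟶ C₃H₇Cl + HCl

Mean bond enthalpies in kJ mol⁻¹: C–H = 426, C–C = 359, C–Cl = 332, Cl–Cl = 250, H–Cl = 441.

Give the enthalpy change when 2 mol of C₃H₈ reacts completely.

ΔH = −194 kJ

Bonds broken (reactants):
  C–C: 2 × 359 = 718
  C–H: 8 × 426 = 3408
  Cl–Cl: 1 × 250 = 250
  Σ(broken) = 4376 kJ
Bonds formed (products):
  C–C: 2 × 359 = 718
  C–Cl: 1 × 332 = 332
  C–H: 7 × 426 = 2982
  H–Cl: 1 × 441 = 441
  Σ(formed) = 4473 kJ
ΔH = Σ(broken) − Σ(formed) = 4376 − 4473 = −97 kJ
For 2× the reaction as written: 2 × (−97) = −194 kJ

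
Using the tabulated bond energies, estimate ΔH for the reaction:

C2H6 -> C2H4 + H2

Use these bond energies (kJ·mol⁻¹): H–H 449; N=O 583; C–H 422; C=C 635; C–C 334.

Bonds broken (reactants):
  C–C: 1 × 334 = 334
  C–H: 6 × 422 = 2532
  Σ(broken) = 2866 kJ
Bonds formed (products):
  C–H: 4 × 422 = 1688
  C=C: 1 × 635 = 635
  H–H: 1 × 449 = 449
  Σ(formed) = 2772 kJ
ΔH = Σ(broken) − Σ(formed) = 2866 − 2772 = +94 kJ

ΔH ≈ +94 kJ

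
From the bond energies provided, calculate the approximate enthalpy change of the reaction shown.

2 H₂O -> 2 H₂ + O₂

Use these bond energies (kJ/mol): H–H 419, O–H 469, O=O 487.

Bonds broken (reactants):
  O–H: 4 × 469 = 1876
  Σ(broken) = 1876 kJ
Bonds formed (products):
  H–H: 2 × 419 = 838
  O=O: 1 × 487 = 487
  Σ(formed) = 1325 kJ
ΔH = Σ(broken) − Σ(formed) = 1876 − 1325 = +551 kJ

ΔH ≈ +551 kJ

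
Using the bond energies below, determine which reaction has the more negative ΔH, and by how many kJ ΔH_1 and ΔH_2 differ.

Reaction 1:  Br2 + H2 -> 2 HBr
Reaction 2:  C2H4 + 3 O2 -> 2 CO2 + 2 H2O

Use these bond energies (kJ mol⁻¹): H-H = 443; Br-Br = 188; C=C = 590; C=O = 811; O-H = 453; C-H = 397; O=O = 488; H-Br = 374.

Reaction 2, by 1297 kJ

Reaction 1:
  Bonds broken (reactants):
    Br-Br: 1 × 188 = 188
    H-H: 1 × 443 = 443
    Σ(broken) = 631 kJ
  Bonds formed (products):
    H-Br: 2 × 374 = 748
    Σ(formed) = 748 kJ
  ΔH_1 = 631 − 748 = −117 kJ
Reaction 2:
  Bonds broken (reactants):
    C-H: 4 × 397 = 1588
    C=C: 1 × 590 = 590
    O=O: 3 × 488 = 1464
    Σ(broken) = 3642 kJ
  Bonds formed (products):
    C=O: 4 × 811 = 3244
    O-H: 4 × 453 = 1812
    Σ(formed) = 5056 kJ
  ΔH_2 = 3642 − 5056 = −1414 kJ
ΔH_1 − ΔH_2 = +1297 kJ, so reaction 2 has the more negative ΔH; |ΔH_1 − ΔH_2| = 1297 kJ.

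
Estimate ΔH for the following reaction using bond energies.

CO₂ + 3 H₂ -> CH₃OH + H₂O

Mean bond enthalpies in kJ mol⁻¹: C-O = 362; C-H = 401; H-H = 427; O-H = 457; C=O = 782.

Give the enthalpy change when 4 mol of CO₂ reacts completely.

Bonds broken (reactants):
  C=O: 2 × 782 = 1564
  H-H: 3 × 427 = 1281
  Σ(broken) = 2845 kJ
Bonds formed (products):
  C-H: 3 × 401 = 1203
  C-O: 1 × 362 = 362
  O-H: 3 × 457 = 1371
  Σ(formed) = 2936 kJ
ΔH = Σ(broken) − Σ(formed) = 2845 − 2936 = −91 kJ
For 4× the reaction as written: 4 × (−91) = −364 kJ

ΔH = −364 kJ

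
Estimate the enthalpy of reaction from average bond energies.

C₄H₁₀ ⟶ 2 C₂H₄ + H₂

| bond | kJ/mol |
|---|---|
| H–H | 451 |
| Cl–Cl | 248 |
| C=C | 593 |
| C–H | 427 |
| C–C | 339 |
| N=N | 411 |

Bonds broken (reactants):
  C–C: 3 × 339 = 1017
  C–H: 10 × 427 = 4270
  Σ(broken) = 5287 kJ
Bonds formed (products):
  C–H: 8 × 427 = 3416
  C=C: 2 × 593 = 1186
  H–H: 1 × 451 = 451
  Σ(formed) = 5053 kJ
ΔH = Σ(broken) − Σ(formed) = 5287 − 5053 = +234 kJ

ΔH ≈ +234 kJ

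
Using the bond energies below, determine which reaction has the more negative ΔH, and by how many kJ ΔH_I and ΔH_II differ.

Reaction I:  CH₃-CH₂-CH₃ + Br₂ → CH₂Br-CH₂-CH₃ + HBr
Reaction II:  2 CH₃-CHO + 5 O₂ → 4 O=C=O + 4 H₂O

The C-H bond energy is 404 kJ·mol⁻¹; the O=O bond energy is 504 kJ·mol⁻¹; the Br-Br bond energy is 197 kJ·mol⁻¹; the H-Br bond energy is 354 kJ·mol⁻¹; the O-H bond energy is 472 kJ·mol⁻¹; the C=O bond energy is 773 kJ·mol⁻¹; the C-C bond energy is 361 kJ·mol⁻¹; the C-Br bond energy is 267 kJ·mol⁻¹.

Reaction I:
  Bonds broken (reactants):
    Br-Br: 1 × 197 = 197
    C-C: 2 × 361 = 722
    C-H: 8 × 404 = 3232
    Σ(broken) = 4151 kJ
  Bonds formed (products):
    C-Br: 1 × 267 = 267
    C-C: 2 × 361 = 722
    C-H: 7 × 404 = 2828
    H-Br: 1 × 354 = 354
    Σ(formed) = 4171 kJ
  ΔH_I = 4151 − 4171 = −20 kJ
Reaction II:
  Bonds broken (reactants):
    C-C: 2 × 361 = 722
    C-H: 8 × 404 = 3232
    C=O: 2 × 773 = 1546
    O=O: 5 × 504 = 2520
    Σ(broken) = 8020 kJ
  Bonds formed (products):
    C=O: 8 × 773 = 6184
    O-H: 8 × 472 = 3776
    Σ(formed) = 9960 kJ
  ΔH_II = 8020 − 9960 = −1940 kJ
ΔH_I − ΔH_II = +1920 kJ, so reaction II has the more negative ΔH; |ΔH_I − ΔH_II| = 1920 kJ.

Reaction II, by 1920 kJ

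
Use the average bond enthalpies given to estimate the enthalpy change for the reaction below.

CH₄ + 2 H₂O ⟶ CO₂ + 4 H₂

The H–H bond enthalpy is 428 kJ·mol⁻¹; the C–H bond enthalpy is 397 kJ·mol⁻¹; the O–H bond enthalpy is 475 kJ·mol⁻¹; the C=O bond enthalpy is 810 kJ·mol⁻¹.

Bonds broken (reactants):
  C–H: 4 × 397 = 1588
  O–H: 4 × 475 = 1900
  Σ(broken) = 3488 kJ
Bonds formed (products):
  C=O: 2 × 810 = 1620
  H–H: 4 × 428 = 1712
  Σ(formed) = 3332 kJ
ΔH = Σ(broken) − Σ(formed) = 3488 − 3332 = +156 kJ

ΔH ≈ +156 kJ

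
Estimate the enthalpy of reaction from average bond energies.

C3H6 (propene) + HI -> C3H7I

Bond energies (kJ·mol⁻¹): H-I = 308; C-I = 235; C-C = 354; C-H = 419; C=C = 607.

ΔH ≈ −93 kJ

Bonds broken (reactants):
  C-C: 1 × 354 = 354
  C-H: 6 × 419 = 2514
  C=C: 1 × 607 = 607
  H-I: 1 × 308 = 308
  Σ(broken) = 3783 kJ
Bonds formed (products):
  C-C: 2 × 354 = 708
  C-H: 7 × 419 = 2933
  C-I: 1 × 235 = 235
  Σ(formed) = 3876 kJ
ΔH = Σ(broken) − Σ(formed) = 3783 − 3876 = −93 kJ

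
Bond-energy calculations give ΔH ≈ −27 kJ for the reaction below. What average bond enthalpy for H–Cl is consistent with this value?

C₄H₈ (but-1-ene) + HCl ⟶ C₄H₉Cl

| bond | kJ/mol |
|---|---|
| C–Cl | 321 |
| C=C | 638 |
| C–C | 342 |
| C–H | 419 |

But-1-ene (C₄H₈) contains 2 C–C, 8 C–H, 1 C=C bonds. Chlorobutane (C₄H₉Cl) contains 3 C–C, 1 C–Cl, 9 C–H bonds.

D(H–Cl) ≈ 417 kJ/mol

Let D be the H–Cl bond energy.
Σ(broken) = 2×342 + 8×419 + 1×638 + 1×D = 4674 + D
Σ(formed) = 3×342 + 1×321 + 9×419 = 5118
ΔH = Σ(broken) − Σ(formed) = (4674 + D) − (5118) = −444 + D
Setting this equal to −27 kJ gives D = 417 kJ/mol.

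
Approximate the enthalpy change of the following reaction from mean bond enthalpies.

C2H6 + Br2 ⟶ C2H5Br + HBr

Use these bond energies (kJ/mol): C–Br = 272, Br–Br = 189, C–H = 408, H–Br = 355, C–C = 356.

ΔH ≈ −30 kJ

Bonds broken (reactants):
  Br–Br: 1 × 189 = 189
  C–C: 1 × 356 = 356
  C–H: 6 × 408 = 2448
  Σ(broken) = 2993 kJ
Bonds formed (products):
  C–Br: 1 × 272 = 272
  C–C: 1 × 356 = 356
  C–H: 5 × 408 = 2040
  H–Br: 1 × 355 = 355
  Σ(formed) = 3023 kJ
ΔH = Σ(broken) − Σ(formed) = 2993 − 3023 = −30 kJ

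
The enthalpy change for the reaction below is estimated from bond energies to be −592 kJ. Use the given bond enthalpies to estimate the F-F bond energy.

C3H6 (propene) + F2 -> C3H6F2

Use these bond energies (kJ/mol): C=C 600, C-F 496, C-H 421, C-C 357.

D(F-F) ≈ 157 kJ/mol

Let D be the F-F bond energy.
Σ(broken) = 1×357 + 6×421 + 1×600 + 1×D = 3483 + D
Σ(formed) = 2×357 + 2×496 + 6×421 = 4232
ΔH = Σ(broken) − Σ(formed) = (3483 + D) − (4232) = −749 + D
Setting this equal to −592 kJ gives D = 157 kJ/mol.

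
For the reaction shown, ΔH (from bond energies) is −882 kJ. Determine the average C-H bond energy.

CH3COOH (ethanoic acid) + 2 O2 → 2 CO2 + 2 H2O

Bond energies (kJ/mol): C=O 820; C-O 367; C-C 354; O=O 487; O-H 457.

D(C-H) ≈ 418 kJ/mol

Let D be the C-H bond energy.
Σ(broken) = 1×354 + 3×D + 1×367 + 1×820 + 1×457 + 2×487 = 2972 + 3D
Σ(formed) = 4×820 + 4×457 = 5108
ΔH = Σ(broken) − Σ(formed) = (2972 + 3D) − (5108) = −2136 + 3D
Setting this equal to −882 kJ gives 3D = 1254, so D = 418 kJ/mol.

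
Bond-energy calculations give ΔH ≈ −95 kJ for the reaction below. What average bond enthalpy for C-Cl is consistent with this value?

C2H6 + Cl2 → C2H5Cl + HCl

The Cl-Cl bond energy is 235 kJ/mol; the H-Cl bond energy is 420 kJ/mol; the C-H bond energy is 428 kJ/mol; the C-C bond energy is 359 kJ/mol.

Let D be the C-Cl bond energy.
Σ(broken) = 1×359 + 6×428 + 1×235 = 3162
Σ(formed) = 1×359 + 1×D + 5×428 + 1×420 = 2919 + D
ΔH = Σ(broken) − Σ(formed) = (3162) − (2919 + D) = +243 − D
Setting this equal to −95 kJ gives D = 338 kJ/mol.

D(C-Cl) ≈ 338 kJ/mol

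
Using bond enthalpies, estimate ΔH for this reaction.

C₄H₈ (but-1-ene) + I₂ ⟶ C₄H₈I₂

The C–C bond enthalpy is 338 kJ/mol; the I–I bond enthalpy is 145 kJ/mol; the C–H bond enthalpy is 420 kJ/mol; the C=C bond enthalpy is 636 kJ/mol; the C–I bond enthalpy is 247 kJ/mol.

ΔH ≈ −51 kJ

Bonds broken (reactants):
  C–C: 2 × 338 = 676
  C–H: 8 × 420 = 3360
  C=C: 1 × 636 = 636
  I–I: 1 × 145 = 145
  Σ(broken) = 4817 kJ
Bonds formed (products):
  C–C: 3 × 338 = 1014
  C–H: 8 × 420 = 3360
  C–I: 2 × 247 = 494
  Σ(formed) = 4868 kJ
ΔH = Σ(broken) − Σ(formed) = 4817 − 4868 = −51 kJ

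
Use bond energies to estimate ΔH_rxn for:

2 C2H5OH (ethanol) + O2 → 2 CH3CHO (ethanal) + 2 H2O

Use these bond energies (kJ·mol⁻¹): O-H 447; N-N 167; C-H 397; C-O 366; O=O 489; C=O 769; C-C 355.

ΔH ≈ −417 kJ

Bonds broken (reactants):
  C-C: 2 × 355 = 710
  C-H: 10 × 397 = 3970
  C-O: 2 × 366 = 732
  O-H: 2 × 447 = 894
  O=O: 1 × 489 = 489
  Σ(broken) = 6795 kJ
Bonds formed (products):
  C-C: 2 × 355 = 710
  C-H: 8 × 397 = 3176
  C=O: 2 × 769 = 1538
  O-H: 4 × 447 = 1788
  Σ(formed) = 7212 kJ
ΔH = Σ(broken) − Σ(formed) = 6795 − 7212 = −417 kJ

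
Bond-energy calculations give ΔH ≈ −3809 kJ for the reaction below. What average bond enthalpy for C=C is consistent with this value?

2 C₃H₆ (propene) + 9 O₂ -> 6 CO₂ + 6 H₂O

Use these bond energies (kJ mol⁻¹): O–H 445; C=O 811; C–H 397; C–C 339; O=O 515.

D(C=C) ≈ 593 kJ/mol

Let D be the C=C bond energy.
Σ(broken) = 2×339 + 12×397 + 2×D + 9×515 = 10077 + 2D
Σ(formed) = 12×811 + 12×445 = 15072
ΔH = Σ(broken) − Σ(formed) = (10077 + 2D) − (15072) = −4995 + 2D
Setting this equal to −3809 kJ gives 2D = 1186, so D = 593 kJ/mol.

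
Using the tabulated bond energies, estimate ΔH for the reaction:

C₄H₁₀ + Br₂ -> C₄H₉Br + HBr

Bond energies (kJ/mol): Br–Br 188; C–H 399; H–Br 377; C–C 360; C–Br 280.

Bonds broken (reactants):
  Br–Br: 1 × 188 = 188
  C–C: 3 × 360 = 1080
  C–H: 10 × 399 = 3990
  Σ(broken) = 5258 kJ
Bonds formed (products):
  C–Br: 1 × 280 = 280
  C–C: 3 × 360 = 1080
  C–H: 9 × 399 = 3591
  H–Br: 1 × 377 = 377
  Σ(formed) = 5328 kJ
ΔH = Σ(broken) − Σ(formed) = 5258 − 5328 = −70 kJ

ΔH ≈ −70 kJ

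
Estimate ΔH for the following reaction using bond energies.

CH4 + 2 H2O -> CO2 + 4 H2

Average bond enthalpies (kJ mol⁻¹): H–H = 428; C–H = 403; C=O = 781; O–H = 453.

Bonds broken (reactants):
  C–H: 4 × 403 = 1612
  O–H: 4 × 453 = 1812
  Σ(broken) = 3424 kJ
Bonds formed (products):
  C=O: 2 × 781 = 1562
  H–H: 4 × 428 = 1712
  Σ(formed) = 3274 kJ
ΔH = Σ(broken) − Σ(formed) = 3424 − 3274 = +150 kJ

ΔH ≈ +150 kJ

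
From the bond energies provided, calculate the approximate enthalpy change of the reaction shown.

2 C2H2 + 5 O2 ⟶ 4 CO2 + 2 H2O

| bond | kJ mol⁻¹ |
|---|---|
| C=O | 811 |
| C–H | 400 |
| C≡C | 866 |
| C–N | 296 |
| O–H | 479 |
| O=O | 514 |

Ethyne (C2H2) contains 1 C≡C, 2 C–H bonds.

ΔH ≈ −2502 kJ

Bonds broken (reactants):
  C≡C: 2 × 866 = 1732
  C–H: 4 × 400 = 1600
  O=O: 5 × 514 = 2570
  Σ(broken) = 5902 kJ
Bonds formed (products):
  C=O: 8 × 811 = 6488
  O–H: 4 × 479 = 1916
  Σ(formed) = 8404 kJ
ΔH = Σ(broken) − Σ(formed) = 5902 − 8404 = −2502 kJ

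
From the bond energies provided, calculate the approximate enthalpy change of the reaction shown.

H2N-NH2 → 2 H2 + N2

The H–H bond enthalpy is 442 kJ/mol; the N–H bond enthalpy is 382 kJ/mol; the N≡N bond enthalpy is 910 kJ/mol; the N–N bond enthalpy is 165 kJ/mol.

ΔH ≈ −101 kJ

Bonds broken (reactants):
  N–H: 4 × 382 = 1528
  N–N: 1 × 165 = 165
  Σ(broken) = 1693 kJ
Bonds formed (products):
  H–H: 2 × 442 = 884
  N≡N: 1 × 910 = 910
  Σ(formed) = 1794 kJ
ΔH = Σ(broken) − Σ(formed) = 1693 − 1794 = −101 kJ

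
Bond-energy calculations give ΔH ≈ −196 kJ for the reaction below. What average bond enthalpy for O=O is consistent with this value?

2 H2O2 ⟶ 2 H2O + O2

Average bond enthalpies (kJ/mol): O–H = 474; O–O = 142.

Let D be the O=O bond energy.
Σ(broken) = 4×474 + 2×142 = 2180
Σ(formed) = 4×474 + 1×D = 1896 + D
ΔH = Σ(broken) − Σ(formed) = (2180) − (1896 + D) = +284 − D
Setting this equal to −196 kJ gives D = 480 kJ/mol.

D(O=O) ≈ 480 kJ/mol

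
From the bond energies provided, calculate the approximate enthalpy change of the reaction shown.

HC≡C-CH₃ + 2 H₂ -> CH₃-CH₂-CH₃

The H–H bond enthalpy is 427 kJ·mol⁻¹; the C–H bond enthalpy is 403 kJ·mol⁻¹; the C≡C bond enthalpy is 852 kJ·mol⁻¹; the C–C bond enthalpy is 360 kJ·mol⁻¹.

ΔH ≈ −266 kJ

Bonds broken (reactants):
  C≡C: 1 × 852 = 852
  C–C: 1 × 360 = 360
  C–H: 4 × 403 = 1612
  H–H: 2 × 427 = 854
  Σ(broken) = 3678 kJ
Bonds formed (products):
  C–C: 2 × 360 = 720
  C–H: 8 × 403 = 3224
  Σ(formed) = 3944 kJ
ΔH = Σ(broken) − Σ(formed) = 3678 − 3944 = −266 kJ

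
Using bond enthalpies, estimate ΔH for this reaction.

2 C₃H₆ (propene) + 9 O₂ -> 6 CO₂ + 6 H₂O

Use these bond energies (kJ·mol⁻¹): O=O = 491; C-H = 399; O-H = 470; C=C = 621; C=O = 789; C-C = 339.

Bonds broken (reactants):
  C-C: 2 × 339 = 678
  C-H: 12 × 399 = 4788
  C=C: 2 × 621 = 1242
  O=O: 9 × 491 = 4419
  Σ(broken) = 11127 kJ
Bonds formed (products):
  C=O: 12 × 789 = 9468
  O-H: 12 × 470 = 5640
  Σ(formed) = 15108 kJ
ΔH = Σ(broken) − Σ(formed) = 11127 − 15108 = −3981 kJ

ΔH ≈ −3981 kJ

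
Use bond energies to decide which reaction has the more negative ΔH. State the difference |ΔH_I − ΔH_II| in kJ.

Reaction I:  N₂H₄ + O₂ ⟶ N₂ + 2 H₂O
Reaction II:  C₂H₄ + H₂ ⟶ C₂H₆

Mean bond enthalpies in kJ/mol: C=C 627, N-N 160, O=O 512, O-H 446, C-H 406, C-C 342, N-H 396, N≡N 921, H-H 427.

Reaction I:
  Bonds broken (reactants):
    N-H: 4 × 396 = 1584
    N-N: 1 × 160 = 160
    O=O: 1 × 512 = 512
    Σ(broken) = 2256 kJ
  Bonds formed (products):
    N≡N: 1 × 921 = 921
    O-H: 4 × 446 = 1784
    Σ(formed) = 2705 kJ
  ΔH_I = 2256 − 2705 = −449 kJ
Reaction II:
  Bonds broken (reactants):
    C-H: 4 × 406 = 1624
    C=C: 1 × 627 = 627
    H-H: 1 × 427 = 427
    Σ(broken) = 2678 kJ
  Bonds formed (products):
    C-C: 1 × 342 = 342
    C-H: 6 × 406 = 2436
    Σ(formed) = 2778 kJ
  ΔH_II = 2678 − 2778 = −100 kJ
ΔH_I − ΔH_II = −349 kJ, so reaction I has the more negative ΔH; |ΔH_I − ΔH_II| = 349 kJ.

Reaction I, by 349 kJ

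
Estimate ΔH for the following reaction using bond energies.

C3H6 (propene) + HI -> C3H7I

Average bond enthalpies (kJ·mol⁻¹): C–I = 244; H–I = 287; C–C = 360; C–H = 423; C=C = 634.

Bonds broken (reactants):
  C–C: 1 × 360 = 360
  C–H: 6 × 423 = 2538
  C=C: 1 × 634 = 634
  H–I: 1 × 287 = 287
  Σ(broken) = 3819 kJ
Bonds formed (products):
  C–C: 2 × 360 = 720
  C–H: 7 × 423 = 2961
  C–I: 1 × 244 = 244
  Σ(formed) = 3925 kJ
ΔH = Σ(broken) − Σ(formed) = 3819 − 3925 = −106 kJ

ΔH ≈ −106 kJ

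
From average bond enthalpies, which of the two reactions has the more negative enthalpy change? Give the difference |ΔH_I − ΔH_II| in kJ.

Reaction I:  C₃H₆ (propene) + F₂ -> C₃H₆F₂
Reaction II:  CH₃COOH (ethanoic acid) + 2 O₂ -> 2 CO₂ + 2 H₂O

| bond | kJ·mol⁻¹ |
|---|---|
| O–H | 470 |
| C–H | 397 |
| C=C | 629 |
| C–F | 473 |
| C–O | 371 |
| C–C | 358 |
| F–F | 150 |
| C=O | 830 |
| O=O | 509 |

Reaction I:
  Bonds broken (reactants):
    C–C: 1 × 358 = 358
    C–H: 6 × 397 = 2382
    C=C: 1 × 629 = 629
    F–F: 1 × 150 = 150
    Σ(broken) = 3519 kJ
  Bonds formed (products):
    C–C: 2 × 358 = 716
    C–F: 2 × 473 = 946
    C–H: 6 × 397 = 2382
    Σ(formed) = 4044 kJ
  ΔH_I = 3519 − 4044 = −525 kJ
Reaction II:
  Bonds broken (reactants):
    C–C: 1 × 358 = 358
    C–H: 3 × 397 = 1191
    C–O: 1 × 371 = 371
    C=O: 1 × 830 = 830
    O–H: 1 × 470 = 470
    O=O: 2 × 509 = 1018
    Σ(broken) = 4238 kJ
  Bonds formed (products):
    C=O: 4 × 830 = 3320
    O–H: 4 × 470 = 1880
    Σ(formed) = 5200 kJ
  ΔH_II = 4238 − 5200 = −962 kJ
ΔH_I − ΔH_II = +437 kJ, so reaction II has the more negative ΔH; |ΔH_I − ΔH_II| = 437 kJ.

Reaction II, by 437 kJ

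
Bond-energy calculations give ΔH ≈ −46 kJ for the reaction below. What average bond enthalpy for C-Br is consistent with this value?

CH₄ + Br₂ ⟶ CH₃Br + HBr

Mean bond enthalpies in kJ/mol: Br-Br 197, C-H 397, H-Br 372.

D(C-Br) ≈ 268 kJ/mol

Let D be the C-Br bond energy.
Σ(broken) = 1×197 + 4×397 = 1785
Σ(formed) = 1×D + 3×397 + 1×372 = 1563 + D
ΔH = Σ(broken) − Σ(formed) = (1785) − (1563 + D) = +222 − D
Setting this equal to −46 kJ gives D = 268 kJ/mol.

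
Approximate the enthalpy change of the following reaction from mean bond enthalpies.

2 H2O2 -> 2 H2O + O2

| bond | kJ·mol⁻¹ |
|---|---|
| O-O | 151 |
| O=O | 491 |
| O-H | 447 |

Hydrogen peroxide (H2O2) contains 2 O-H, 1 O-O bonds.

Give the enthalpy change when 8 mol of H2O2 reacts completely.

Bonds broken (reactants):
  O-H: 4 × 447 = 1788
  O-O: 2 × 151 = 302
  Σ(broken) = 2090 kJ
Bonds formed (products):
  O-H: 4 × 447 = 1788
  O=O: 1 × 491 = 491
  Σ(formed) = 2279 kJ
ΔH = Σ(broken) − Σ(formed) = 2090 − 2279 = −189 kJ
For 4× the reaction as written: 4 × (−189) = −756 kJ

ΔH = −756 kJ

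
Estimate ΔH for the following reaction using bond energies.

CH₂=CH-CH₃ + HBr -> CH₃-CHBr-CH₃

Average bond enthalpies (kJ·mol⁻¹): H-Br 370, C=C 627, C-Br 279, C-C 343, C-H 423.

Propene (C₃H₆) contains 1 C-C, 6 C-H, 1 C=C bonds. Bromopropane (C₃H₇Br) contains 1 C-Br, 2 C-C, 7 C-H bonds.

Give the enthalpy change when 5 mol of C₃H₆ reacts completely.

ΔH = −240 kJ

Bonds broken (reactants):
  C-C: 1 × 343 = 343
  C-H: 6 × 423 = 2538
  C=C: 1 × 627 = 627
  H-Br: 1 × 370 = 370
  Σ(broken) = 3878 kJ
Bonds formed (products):
  C-Br: 1 × 279 = 279
  C-C: 2 × 343 = 686
  C-H: 7 × 423 = 2961
  Σ(formed) = 3926 kJ
ΔH = Σ(broken) − Σ(formed) = 3878 − 3926 = −48 kJ
For 5× the reaction as written: 5 × (−48) = −240 kJ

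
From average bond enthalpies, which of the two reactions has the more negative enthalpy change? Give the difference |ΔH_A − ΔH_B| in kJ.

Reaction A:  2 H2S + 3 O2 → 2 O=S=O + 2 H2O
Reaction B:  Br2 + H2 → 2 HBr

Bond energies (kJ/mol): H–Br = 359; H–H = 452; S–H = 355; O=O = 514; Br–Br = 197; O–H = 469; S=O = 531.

Reaction A, by 969 kJ

Reaction A:
  Bonds broken (reactants):
    O=O: 3 × 514 = 1542
    S–H: 4 × 355 = 1420
    Σ(broken) = 2962 kJ
  Bonds formed (products):
    O–H: 4 × 469 = 1876
    S=O: 4 × 531 = 2124
    Σ(formed) = 4000 kJ
  ΔH_A = 2962 − 4000 = −1038 kJ
Reaction B:
  Bonds broken (reactants):
    Br–Br: 1 × 197 = 197
    H–H: 1 × 452 = 452
    Σ(broken) = 649 kJ
  Bonds formed (products):
    H–Br: 2 × 359 = 718
    Σ(formed) = 718 kJ
  ΔH_B = 649 − 718 = −69 kJ
ΔH_A − ΔH_B = −969 kJ, so reaction A has the more negative ΔH; |ΔH_A − ΔH_B| = 969 kJ.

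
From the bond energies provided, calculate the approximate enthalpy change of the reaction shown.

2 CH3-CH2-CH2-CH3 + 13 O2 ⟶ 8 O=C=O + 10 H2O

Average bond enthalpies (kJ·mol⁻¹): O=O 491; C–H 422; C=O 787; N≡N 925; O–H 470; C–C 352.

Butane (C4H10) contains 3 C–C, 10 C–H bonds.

Bonds broken (reactants):
  C–C: 6 × 352 = 2112
  C–H: 20 × 422 = 8440
  O=O: 13 × 491 = 6383
  Σ(broken) = 16935 kJ
Bonds formed (products):
  C=O: 16 × 787 = 12592
  O–H: 20 × 470 = 9400
  Σ(formed) = 21992 kJ
ΔH = Σ(broken) − Σ(formed) = 16935 − 21992 = −5057 kJ

ΔH ≈ −5057 kJ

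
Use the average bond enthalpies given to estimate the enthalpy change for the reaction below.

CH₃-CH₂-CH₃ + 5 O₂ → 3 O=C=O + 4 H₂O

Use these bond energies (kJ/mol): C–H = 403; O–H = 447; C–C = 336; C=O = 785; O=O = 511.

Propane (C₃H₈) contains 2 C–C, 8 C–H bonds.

Bonds broken (reactants):
  C–C: 2 × 336 = 672
  C–H: 8 × 403 = 3224
  O=O: 5 × 511 = 2555
  Σ(broken) = 6451 kJ
Bonds formed (products):
  C=O: 6 × 785 = 4710
  O–H: 8 × 447 = 3576
  Σ(formed) = 8286 kJ
ΔH = Σ(broken) − Σ(formed) = 6451 − 8286 = −1835 kJ

ΔH ≈ −1835 kJ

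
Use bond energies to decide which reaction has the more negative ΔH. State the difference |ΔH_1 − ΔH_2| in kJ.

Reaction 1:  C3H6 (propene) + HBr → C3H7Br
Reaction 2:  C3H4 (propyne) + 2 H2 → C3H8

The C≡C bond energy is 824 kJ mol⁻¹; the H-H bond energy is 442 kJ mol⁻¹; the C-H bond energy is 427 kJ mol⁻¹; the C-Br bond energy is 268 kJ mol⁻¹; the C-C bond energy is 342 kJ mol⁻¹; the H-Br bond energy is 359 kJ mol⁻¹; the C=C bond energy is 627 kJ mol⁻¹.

Reaction 2, by 291 kJ

Reaction 1:
  Bonds broken (reactants):
    C-C: 1 × 342 = 342
    C-H: 6 × 427 = 2562
    C=C: 1 × 627 = 627
    H-Br: 1 × 359 = 359
    Σ(broken) = 3890 kJ
  Bonds formed (products):
    C-Br: 1 × 268 = 268
    C-C: 2 × 342 = 684
    C-H: 7 × 427 = 2989
    Σ(formed) = 3941 kJ
  ΔH_1 = 3890 − 3941 = −51 kJ
Reaction 2:
  Bonds broken (reactants):
    C≡C: 1 × 824 = 824
    C-C: 1 × 342 = 342
    C-H: 4 × 427 = 1708
    H-H: 2 × 442 = 884
    Σ(broken) = 3758 kJ
  Bonds formed (products):
    C-C: 2 × 342 = 684
    C-H: 8 × 427 = 3416
    Σ(formed) = 4100 kJ
  ΔH_2 = 3758 − 4100 = −342 kJ
ΔH_1 − ΔH_2 = +291 kJ, so reaction 2 has the more negative ΔH; |ΔH_1 − ΔH_2| = 291 kJ.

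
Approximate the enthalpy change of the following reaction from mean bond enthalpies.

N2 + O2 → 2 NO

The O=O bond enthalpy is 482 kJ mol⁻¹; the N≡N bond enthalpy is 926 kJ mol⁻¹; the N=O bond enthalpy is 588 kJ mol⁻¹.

Bonds broken (reactants):
  N≡N: 1 × 926 = 926
  O=O: 1 × 482 = 482
  Σ(broken) = 1408 kJ
Bonds formed (products):
  N=O: 2 × 588 = 1176
  Σ(formed) = 1176 kJ
ΔH = Σ(broken) − Σ(formed) = 1408 − 1176 = +232 kJ

ΔH ≈ +232 kJ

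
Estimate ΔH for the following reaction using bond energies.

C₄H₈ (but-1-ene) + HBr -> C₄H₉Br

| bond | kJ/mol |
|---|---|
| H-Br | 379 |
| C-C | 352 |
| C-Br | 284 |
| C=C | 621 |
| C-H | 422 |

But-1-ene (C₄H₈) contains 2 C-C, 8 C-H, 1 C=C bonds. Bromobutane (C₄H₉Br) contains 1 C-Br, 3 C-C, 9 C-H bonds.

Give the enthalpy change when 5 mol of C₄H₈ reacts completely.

ΔH = −290 kJ

Bonds broken (reactants):
  C-C: 2 × 352 = 704
  C-H: 8 × 422 = 3376
  C=C: 1 × 621 = 621
  H-Br: 1 × 379 = 379
  Σ(broken) = 5080 kJ
Bonds formed (products):
  C-Br: 1 × 284 = 284
  C-C: 3 × 352 = 1056
  C-H: 9 × 422 = 3798
  Σ(formed) = 5138 kJ
ΔH = Σ(broken) − Σ(formed) = 5080 − 5138 = −58 kJ
For 5× the reaction as written: 5 × (−58) = −290 kJ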